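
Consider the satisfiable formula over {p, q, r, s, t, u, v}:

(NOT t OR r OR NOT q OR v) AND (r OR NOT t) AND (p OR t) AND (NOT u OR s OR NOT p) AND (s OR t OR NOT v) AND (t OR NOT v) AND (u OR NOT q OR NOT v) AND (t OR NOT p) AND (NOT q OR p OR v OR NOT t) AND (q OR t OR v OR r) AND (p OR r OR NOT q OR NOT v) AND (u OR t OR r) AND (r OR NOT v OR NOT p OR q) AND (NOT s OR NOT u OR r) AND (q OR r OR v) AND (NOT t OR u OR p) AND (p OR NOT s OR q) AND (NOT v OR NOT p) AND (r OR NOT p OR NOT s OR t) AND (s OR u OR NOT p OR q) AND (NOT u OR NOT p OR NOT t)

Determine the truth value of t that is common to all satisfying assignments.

True

Suppose t = false.
Unit clause (p) forces p = true.
That conflicts with the unit clause (NOT p).
So every satisfying assignment has t = True.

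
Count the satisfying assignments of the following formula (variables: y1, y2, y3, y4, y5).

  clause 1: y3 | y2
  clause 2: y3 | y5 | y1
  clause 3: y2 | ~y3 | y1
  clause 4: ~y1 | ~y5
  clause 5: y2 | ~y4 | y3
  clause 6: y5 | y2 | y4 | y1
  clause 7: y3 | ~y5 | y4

There are 2^5 = 32 truth assignments over (y1, y2, y3, y4, y5).
Split on y5. With y5 = 1, the clauses containing y5 are satisfied and ~y5 drops from the rest; 3 of the 2^4 = 16 assignments to the other variables satisfy what remains.
With y5 = 0, by the same count on the reduced clause set, 8 assignments work.
Total: 3 + 8 = 11.

11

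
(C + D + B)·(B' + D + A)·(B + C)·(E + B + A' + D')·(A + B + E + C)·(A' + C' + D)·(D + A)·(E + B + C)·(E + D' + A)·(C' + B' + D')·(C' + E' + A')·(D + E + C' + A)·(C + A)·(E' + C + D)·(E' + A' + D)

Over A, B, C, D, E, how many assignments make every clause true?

4

There are 2^5 = 32 truth assignments over (A, B, C, D, E).
Split on A. With A = 1, the clauses containing A are satisfied and A' drops from the rest; 3 of the 2^4 = 16 assignments to the other variables satisfy what remains.
With A = 0, by the same count on the reduced clause set, 1 assignment works.
(One model: A=F, B=F, C=T, D=T, E=T.)
Total: 3 + 1 = 4.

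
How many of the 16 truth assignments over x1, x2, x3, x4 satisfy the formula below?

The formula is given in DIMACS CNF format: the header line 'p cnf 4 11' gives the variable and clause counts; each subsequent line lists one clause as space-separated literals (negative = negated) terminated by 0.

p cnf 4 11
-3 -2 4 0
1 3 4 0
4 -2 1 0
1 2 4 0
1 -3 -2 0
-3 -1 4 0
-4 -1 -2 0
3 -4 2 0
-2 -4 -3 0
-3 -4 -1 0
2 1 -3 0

There are 2^4 = 16 truth assignments over (x1, x2, x3, x4).
Check each against the 11 clauses (columns in the order x1, x2, x3, x4):
  F F F F  ✗ fails (x1 ∨ x3 ∨ x4)
  F F F T  ✗ fails (x3 ∨ ¬x4 ∨ x2)
  F F T F  ✗ fails (x1 ∨ x2 ∨ x4)
  F F T T  ✗ fails (x2 ∨ x1 ∨ ¬x3)
  F T F F  ✗ fails (x1 ∨ x3 ∨ x4)
  F T F T  ✓ satisfies all
  F T T F  ✗ fails (¬x3 ∨ ¬x2 ∨ x4)
  F T T T  ✗ fails (x1 ∨ ¬x3 ∨ ¬x2)
  T F F F  ✓ satisfies all
  T F F T  ✗ fails (x3 ∨ ¬x4 ∨ x2)
  T F T F  ✗ fails (¬x3 ∨ ¬x1 ∨ x4)
  T F T T  ✗ fails (¬x3 ∨ ¬x4 ∨ ¬x1)
  T T F F  ✓ satisfies all
  T T F T  ✗ fails (¬x4 ∨ ¬x1 ∨ ¬x2)
  T T T F  ✗ fails (¬x3 ∨ ¬x2 ∨ x4)
  T T T T  ✗ fails (¬x4 ∨ ¬x1 ∨ ¬x2)
3 of the 16 rows are models.

3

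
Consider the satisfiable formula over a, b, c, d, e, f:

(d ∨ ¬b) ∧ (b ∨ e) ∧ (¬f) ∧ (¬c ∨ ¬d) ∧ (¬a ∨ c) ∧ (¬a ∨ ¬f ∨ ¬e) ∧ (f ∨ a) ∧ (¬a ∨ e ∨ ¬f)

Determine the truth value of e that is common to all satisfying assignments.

True

Suppose e = False.
(b) alone gives b = True.
(d) alone gives d = True.
(¬f) alone gives f = False.
(¬c) alone gives c = False.
(¬a) alone gives a = False.
Now (a) is unsatisfied and unit — conflict.
So every satisfying assignment has e = True.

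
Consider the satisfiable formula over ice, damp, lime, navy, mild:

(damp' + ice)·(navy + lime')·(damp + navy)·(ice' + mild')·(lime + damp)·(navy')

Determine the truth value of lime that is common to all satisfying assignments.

Suppose lime = 1.
From the singleton clause (navy), navy = 1.
That conflicts with the unit clause (navy').
So every satisfying assignment has lime = False.

False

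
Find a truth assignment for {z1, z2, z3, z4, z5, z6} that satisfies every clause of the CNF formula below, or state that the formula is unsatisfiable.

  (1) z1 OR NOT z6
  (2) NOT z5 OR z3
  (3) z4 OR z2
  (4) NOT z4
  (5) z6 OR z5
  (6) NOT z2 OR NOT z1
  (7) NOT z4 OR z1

z1 ↦ false,  z2 ↦ true,  z3 ↦ true,  z4 ↦ false,  z5 ↦ true,  z6 ↦ false

Unit clause (NOT z4) forces z4 = false.
Unit clause (z2) forces z2 = true.
Unit clause (NOT z1) forces z1 = false.
Unit clause (NOT z6) forces z6 = false.
Unit clause (z5) forces z5 = true.
Unit clause (z3) forces z3 = true.
Every clause now holds.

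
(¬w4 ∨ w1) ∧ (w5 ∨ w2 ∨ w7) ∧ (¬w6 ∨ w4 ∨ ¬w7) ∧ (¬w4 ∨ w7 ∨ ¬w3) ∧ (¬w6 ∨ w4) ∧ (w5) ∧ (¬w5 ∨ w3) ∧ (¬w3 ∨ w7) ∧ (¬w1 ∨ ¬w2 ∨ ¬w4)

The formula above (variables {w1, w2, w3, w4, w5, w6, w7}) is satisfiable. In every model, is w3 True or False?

True

Suppose w3 = False.
The clause (w5) is unit, so w5 = True.
But (¬w5) is also a unit clause — contradiction.
So every satisfying assignment has w3 = True.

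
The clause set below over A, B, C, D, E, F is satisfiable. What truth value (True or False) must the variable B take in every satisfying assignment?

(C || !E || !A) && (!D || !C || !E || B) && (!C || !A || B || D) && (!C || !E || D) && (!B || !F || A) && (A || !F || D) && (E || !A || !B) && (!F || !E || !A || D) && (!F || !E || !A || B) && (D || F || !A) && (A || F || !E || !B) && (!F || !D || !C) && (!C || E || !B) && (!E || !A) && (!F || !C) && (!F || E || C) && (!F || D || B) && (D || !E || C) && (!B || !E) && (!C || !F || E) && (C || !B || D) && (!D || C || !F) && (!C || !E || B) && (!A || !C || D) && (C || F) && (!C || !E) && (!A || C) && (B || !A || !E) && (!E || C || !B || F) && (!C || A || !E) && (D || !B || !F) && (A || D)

False

Suppose B = true.
The clause (!E) is unit, so E = false.
The clause (!A) is unit, so A = false.
The clause (!F) is unit, so F = false.
The clause (!C) is unit, so C = false.
Now (C) is unsatisfied and unit — conflict.
So every satisfying assignment has B = False.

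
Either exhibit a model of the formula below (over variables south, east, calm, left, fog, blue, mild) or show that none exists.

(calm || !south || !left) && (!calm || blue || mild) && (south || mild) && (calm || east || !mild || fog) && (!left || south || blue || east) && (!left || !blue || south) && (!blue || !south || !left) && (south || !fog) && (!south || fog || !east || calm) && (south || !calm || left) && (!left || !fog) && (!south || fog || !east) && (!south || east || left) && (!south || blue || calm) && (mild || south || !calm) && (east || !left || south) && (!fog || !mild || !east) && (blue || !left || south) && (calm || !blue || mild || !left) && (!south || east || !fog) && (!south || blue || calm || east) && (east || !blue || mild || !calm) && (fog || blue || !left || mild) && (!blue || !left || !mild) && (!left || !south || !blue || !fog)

south=false,  east=true,  calm=false,  left=false,  fog=false,  blue=false,  mild=true

Suppose south = false.
(mild) alone gives mild = true.
(!fog) alone gives fog = false.
Suppose calm = false.
(east) alone gives east = true.
Suppose left = false.
No clause remains; blue is free.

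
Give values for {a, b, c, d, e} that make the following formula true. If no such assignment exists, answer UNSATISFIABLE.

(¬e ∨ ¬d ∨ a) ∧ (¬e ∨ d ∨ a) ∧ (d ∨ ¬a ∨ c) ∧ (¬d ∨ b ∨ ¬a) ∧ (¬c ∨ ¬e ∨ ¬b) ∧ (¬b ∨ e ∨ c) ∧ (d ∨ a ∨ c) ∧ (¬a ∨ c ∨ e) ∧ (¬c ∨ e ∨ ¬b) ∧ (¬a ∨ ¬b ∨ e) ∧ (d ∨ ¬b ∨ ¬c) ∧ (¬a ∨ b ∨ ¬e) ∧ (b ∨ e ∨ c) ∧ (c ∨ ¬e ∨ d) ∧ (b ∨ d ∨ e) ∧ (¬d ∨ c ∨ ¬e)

a: False, b: False, c: True, d: True, e: False

Case e = False:
Case b = False:
Unit clause (c) forces c = True.
Unit clause (d) forces d = True.
Unit clause (¬a) forces a = False.
This assignment satisfies each clause.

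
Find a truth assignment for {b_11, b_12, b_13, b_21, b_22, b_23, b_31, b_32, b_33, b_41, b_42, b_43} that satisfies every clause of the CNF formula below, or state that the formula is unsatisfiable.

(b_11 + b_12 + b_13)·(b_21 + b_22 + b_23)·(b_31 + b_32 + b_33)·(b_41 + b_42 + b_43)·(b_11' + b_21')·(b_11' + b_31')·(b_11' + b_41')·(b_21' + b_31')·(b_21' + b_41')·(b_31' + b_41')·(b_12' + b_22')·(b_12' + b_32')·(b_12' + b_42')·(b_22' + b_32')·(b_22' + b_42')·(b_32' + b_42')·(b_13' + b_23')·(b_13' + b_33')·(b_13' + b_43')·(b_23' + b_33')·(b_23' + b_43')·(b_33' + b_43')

Try b_11 = 0.
Try b_12 = 1.
From the singleton clause (b_22'), b_22 = 0.
From the singleton clause (b_32'), b_32 = 0.
From the singleton clause (b_42'), b_42 = 0.
Try b_21 = 1.
From the singleton clause (b_31'), b_31 = 0.
From the singleton clause (b_33), b_33 = 1.
From the singleton clause (b_41'), b_41 = 0.
From the singleton clause (b_43), b_43 = 1.
That conflicts with the unit clause (b_43').
That branch fails; take b_21 = 0 instead.
From the singleton clause (b_23), b_23 = 1.
From the singleton clause (b_13'), b_13 = 0.
From the singleton clause (b_33'), b_33 = 0.
From the singleton clause (b_31), b_31 = 1.
From the singleton clause (b_41'), b_41 = 0.
From the singleton clause (b_43), b_43 = 1.
That conflicts with the unit clause (b_43').
Neither b_21 = 1 nor b_21 = 0 works.
That branch fails; take b_12 = 0 instead.
From the singleton clause (b_13), b_13 = 1.
From the singleton clause (b_23'), b_23 = 0.
From the singleton clause (b_33'), b_33 = 0.
From the singleton clause (b_43'), b_43 = 0.
Try b_21 = 1.
From the singleton clause (b_31'), b_31 = 0.
From the singleton clause (b_32), b_32 = 1.
From the singleton clause (b_41'), b_41 = 0.
From the singleton clause (b_42), b_42 = 1.
That conflicts with the unit clause (b_42').
That branch fails; take b_21 = 0 instead.
From the singleton clause (b_22), b_22 = 1.
From the singleton clause (b_32'), b_32 = 0.
From the singleton clause (b_31), b_31 = 1.
From the singleton clause (b_41'), b_41 = 0.
From the singleton clause (b_42), b_42 = 1.
That conflicts with the unit clause (b_42').
Neither b_21 = 1 nor b_21 = 0 works.
Neither b_12 = 1 nor b_12 = 0 works.
That branch fails; take b_11 = 1 instead.
From the singleton clause (b_21'), b_21 = 0.
From the singleton clause (b_31'), b_31 = 0.
From the singleton clause (b_41'), b_41 = 0.
Try b_22 = 1.
From the singleton clause (b_12'), b_12 = 0.
From the singleton clause (b_32'), b_32 = 0.
From the singleton clause (b_33), b_33 = 1.
From the singleton clause (b_42'), b_42 = 0.
From the singleton clause (b_43), b_43 = 1.
That conflicts with the unit clause (b_43').
That branch fails; take b_22 = 0 instead.
From the singleton clause (b_23), b_23 = 1.
From the singleton clause (b_13'), b_13 = 0.
From the singleton clause (b_33'), b_33 = 0.
From the singleton clause (b_32), b_32 = 1.
From the singleton clause (b_12'), b_12 = 0.
From the singleton clause (b_42'), b_42 = 0.
From the singleton clause (b_43), b_43 = 1.
That conflicts with the unit clause (b_43').
Neither b_22 = 1 nor b_22 = 0 works.
Neither b_11 = 1 nor b_11 = 0 works.

UNSATISFIABLE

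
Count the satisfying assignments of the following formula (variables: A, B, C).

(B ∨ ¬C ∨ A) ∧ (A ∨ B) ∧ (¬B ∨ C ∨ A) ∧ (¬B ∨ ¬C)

3

There are 2^3 = 8 truth assignments over (A, B, C).
Check each against the 4 clauses (columns in the order A, B, C):
  F F F  ✗ fails (A ∨ B)
  F F T  ✗ fails (B ∨ ¬C ∨ A)
  F T F  ✗ fails (¬B ∨ C ∨ A)
  F T T  ✗ fails (¬B ∨ ¬C)
  T F F  ✓ satisfies all
  T F T  ✓ satisfies all
  T T F  ✓ satisfies all
  T T T  ✗ fails (¬B ∨ ¬C)
3 of the 8 rows are models.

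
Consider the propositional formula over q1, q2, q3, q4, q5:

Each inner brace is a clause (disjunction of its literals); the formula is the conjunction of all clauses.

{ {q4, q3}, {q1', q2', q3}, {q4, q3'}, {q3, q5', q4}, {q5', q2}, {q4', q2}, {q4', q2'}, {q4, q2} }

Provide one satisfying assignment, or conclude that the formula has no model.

UNSATISFIABLE

Try q4 = 1.
The clause (q2) is unit, so q2 = 1.
But (q2') is also a unit clause — contradiction.
That branch fails; take q4 = 0 instead.
The clause (q3) is unit, so q3 = 1.
But (q3') is also a unit clause — contradiction.
Either choice for q4 ends in contradiction.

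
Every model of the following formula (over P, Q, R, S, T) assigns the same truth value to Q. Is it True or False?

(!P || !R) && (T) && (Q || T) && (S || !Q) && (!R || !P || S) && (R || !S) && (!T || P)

Suppose Q = true.
From the singleton clause (T), T = true.
From the singleton clause (S), S = true.
From the singleton clause (R), R = true.
From the singleton clause (!P), P = false.
That conflicts with the unit clause (P).
So every satisfying assignment has Q = False.

False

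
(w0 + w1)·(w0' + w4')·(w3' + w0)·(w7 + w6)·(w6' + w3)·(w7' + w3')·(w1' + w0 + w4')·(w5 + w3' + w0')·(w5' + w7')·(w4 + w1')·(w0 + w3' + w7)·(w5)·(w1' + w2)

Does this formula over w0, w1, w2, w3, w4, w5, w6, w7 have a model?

(w5) alone gives w5 = 1.
(w7') alone gives w7 = 0.
(w6) alone gives w6 = 1.
(w3) alone gives w3 = 1.
(w0) alone gives w0 = 1.
(w4') alone gives w4 = 0.
(w1') alone gives w1 = 0.
Every clause is now satisfied; w2 is unconstrained.
A satisfying assignment: w0 ↦ 1; w1 ↦ 0; w2 ↦ 0; w3 ↦ 1; w4 ↦ 0; w5 ↦ 1; w6 ↦ 1; w7 ↦ 0.

Yes, satisfiable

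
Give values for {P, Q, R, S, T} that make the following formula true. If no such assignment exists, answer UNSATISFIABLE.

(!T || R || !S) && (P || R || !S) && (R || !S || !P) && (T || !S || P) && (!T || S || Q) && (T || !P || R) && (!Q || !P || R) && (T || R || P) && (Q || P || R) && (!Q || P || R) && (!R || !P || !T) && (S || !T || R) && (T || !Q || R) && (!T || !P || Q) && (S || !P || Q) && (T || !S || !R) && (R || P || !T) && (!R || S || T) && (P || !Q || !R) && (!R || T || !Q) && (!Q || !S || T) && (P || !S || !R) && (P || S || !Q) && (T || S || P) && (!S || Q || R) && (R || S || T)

Case T = false:
Case S = false:
Unit clause (!R) forces R = false.
That conflicts with the unit clause (R).
Undo S and try S = true.
Unit clause (P) forces P = true.
Unit clause (R) forces R = true.
That conflicts with the unit clause (!R).
Both values of S lead to a conflict.
Undo T and try T = true.
Case R = true:
Unit clause (!P) forces P = false.
Unit clause (!Q) forces Q = false.
Unit clause (S) forces S = true.
That conflicts with the unit clause (!S).
Undo R and try R = false.
Unit clause (!S) forces S = false.
That conflicts with the unit clause (S).
Both values of R lead to a conflict.
Both values of T lead to a conflict.

UNSATISFIABLE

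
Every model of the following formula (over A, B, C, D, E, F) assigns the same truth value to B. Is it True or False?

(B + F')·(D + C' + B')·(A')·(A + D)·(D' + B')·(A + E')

Suppose B = 1.
The clause (A') is unit, so A = 0.
The clause (D) is unit, so D = 1.
That conflicts with the unit clause (D').
So every satisfying assignment has B = False.

False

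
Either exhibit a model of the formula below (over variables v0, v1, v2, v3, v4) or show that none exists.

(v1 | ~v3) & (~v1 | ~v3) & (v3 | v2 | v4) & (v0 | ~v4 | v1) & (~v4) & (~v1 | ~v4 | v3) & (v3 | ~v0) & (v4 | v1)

From the singleton clause (~v4), v4 = 0.
From the singleton clause (v1), v1 = 1.
From the singleton clause (~v3), v3 = 0.
From the singleton clause (v2), v2 = 1.
From the singleton clause (~v0), v0 = 0.
Every clause now holds.

v0=0, v1=1, v2=1, v3=0, v4=0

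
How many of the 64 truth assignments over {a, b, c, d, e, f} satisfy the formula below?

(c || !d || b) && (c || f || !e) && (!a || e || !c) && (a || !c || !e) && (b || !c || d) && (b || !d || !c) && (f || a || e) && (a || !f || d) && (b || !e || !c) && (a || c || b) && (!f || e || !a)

There are 2^6 = 64 truth assignments over (a, b, c, d, e, f).
Split on f. With f = true, the clauses containing f are satisfied and !f drops from the rest; 8 of the 2^5 = 32 assignments to the other variables satisfy what remains.
With f = false, by the same count on the reduced clause set, 5 assignments work.
(One model: a=F, b=T, c=F, d=T, e=F, f=T.)
Total: 8 + 5 = 13.

13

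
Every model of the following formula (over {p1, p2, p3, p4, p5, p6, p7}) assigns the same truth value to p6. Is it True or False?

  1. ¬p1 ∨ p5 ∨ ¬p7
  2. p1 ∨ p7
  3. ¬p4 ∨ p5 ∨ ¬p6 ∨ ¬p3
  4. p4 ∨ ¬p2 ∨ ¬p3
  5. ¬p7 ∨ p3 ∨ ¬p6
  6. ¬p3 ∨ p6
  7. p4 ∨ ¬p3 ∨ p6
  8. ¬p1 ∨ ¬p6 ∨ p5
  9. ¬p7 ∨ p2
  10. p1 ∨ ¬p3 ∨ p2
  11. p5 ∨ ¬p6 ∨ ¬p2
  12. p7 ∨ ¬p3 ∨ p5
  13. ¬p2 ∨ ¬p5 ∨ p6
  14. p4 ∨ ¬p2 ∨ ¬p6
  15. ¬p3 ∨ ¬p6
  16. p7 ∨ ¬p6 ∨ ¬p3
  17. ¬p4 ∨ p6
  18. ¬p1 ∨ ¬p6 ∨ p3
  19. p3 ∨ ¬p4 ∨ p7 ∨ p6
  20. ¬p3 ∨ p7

False

Suppose p6 = True.
The clause (¬p3) is unit, so p3 = False.
The clause (¬p7) is unit, so p7 = False.
The clause (p1) is unit, so p1 = True.
That conflicts with the unit clause (¬p1).
So every satisfying assignment has p6 = False.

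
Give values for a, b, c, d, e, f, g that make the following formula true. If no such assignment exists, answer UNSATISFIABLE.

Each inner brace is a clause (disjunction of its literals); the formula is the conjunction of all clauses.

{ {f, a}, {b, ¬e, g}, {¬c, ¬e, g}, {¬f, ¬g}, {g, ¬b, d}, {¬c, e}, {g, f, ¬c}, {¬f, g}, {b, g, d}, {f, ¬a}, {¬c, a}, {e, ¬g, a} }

UNSATISFIABLE

Try f = True.
Unit clause (¬g) forces g = False.
Now (g) is unsatisfied and unit — conflict.
So f must be the other value — set f = False.
Unit clause (a) forces a = True.
Now (¬a) is unsatisfied and unit — conflict.
Neither f = True nor f = False works.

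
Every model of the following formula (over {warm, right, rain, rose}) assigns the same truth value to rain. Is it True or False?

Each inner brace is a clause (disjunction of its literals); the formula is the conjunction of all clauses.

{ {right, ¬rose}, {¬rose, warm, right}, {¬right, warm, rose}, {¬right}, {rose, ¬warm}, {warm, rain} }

True

Suppose rain = False.
Unit clause (¬right) forces right = False.
Unit clause (¬rose) forces rose = False.
Unit clause (¬warm) forces warm = False.
That conflicts with the unit clause (warm).
So every satisfying assignment has rain = True.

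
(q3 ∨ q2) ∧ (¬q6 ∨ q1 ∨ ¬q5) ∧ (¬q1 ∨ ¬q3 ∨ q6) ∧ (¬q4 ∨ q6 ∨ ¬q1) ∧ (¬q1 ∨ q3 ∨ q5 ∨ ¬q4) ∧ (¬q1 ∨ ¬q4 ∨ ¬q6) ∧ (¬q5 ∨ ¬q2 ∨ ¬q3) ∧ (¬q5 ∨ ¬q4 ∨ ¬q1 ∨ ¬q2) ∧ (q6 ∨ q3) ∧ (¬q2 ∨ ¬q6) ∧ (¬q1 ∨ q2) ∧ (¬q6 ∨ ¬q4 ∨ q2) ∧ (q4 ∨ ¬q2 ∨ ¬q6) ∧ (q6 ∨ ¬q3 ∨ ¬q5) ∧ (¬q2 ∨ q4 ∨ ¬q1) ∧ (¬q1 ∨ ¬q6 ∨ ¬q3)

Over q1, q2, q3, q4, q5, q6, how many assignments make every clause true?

5

There are 2^6 = 64 truth assignments over (q1, q2, q3, q4, q5, q6).
Split on q6. With q6 = True, the clauses containing q6 are satisfied and ¬q6 drops from the rest; 1 of the 2^5 = 32 assignments to the other variables satisfy what remains.
With q6 = False, by the same count on the reduced clause set, 4 assignments work.
(One model: q1=F, q2=F, q3=T, q4=F, q5=F, q6=F.)
Total: 1 + 4 = 5.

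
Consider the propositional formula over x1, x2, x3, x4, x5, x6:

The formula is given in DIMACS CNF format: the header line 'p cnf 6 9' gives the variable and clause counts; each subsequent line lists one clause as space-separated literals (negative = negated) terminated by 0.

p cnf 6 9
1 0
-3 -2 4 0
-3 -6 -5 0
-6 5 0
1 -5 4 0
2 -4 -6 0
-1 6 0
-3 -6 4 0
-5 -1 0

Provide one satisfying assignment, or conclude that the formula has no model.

UNSATISFIABLE

The clause (x1) is unit, so x1 = True.
The clause (x6) is unit, so x6 = True.
The clause (x5) is unit, so x5 = True.
But (¬x5) is also a unit clause — contradiction.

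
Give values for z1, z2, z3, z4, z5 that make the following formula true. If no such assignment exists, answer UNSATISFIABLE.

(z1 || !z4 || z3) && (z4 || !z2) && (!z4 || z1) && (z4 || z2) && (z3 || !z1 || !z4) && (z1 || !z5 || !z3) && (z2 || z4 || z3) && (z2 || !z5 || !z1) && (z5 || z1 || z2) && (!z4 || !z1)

Branch on z4: set z4 = true.
From the singleton clause (z1), z1 = true.
But (!z1) is also a unit clause — contradiction.
That branch fails; take z4 = false instead.
From the singleton clause (!z2), z2 = false.
But (z2) is also a unit clause — contradiction.
Neither z4 = true nor z4 = false works.

UNSATISFIABLE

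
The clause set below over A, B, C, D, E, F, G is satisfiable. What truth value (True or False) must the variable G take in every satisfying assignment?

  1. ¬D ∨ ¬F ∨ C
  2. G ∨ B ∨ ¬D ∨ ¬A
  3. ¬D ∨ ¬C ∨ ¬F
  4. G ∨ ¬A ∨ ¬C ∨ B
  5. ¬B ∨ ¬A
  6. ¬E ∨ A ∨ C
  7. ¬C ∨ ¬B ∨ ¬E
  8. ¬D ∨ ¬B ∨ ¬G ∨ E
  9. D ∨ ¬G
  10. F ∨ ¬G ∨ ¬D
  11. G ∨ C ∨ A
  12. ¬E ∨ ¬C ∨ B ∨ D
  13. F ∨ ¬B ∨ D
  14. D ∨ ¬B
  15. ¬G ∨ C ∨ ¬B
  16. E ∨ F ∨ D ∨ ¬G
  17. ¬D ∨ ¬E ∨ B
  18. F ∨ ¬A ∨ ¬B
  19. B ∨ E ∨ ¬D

Suppose G = True.
The clause (D) is unit, so D = True.
The clause (F) is unit, so F = True.
The clause (C) is unit, so C = True.
That conflicts with the unit clause (¬C).
So every satisfying assignment has G = False.

False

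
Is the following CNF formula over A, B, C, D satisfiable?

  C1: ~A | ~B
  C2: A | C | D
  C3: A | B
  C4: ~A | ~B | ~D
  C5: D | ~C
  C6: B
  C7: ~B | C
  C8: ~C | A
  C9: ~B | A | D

(B) alone gives B = 1.
(~A) alone gives A = 0.
(C) alone gives C = 1.
That conflicts with the unit clause (~C).
No assignment satisfies every clause.

Unsatisfiable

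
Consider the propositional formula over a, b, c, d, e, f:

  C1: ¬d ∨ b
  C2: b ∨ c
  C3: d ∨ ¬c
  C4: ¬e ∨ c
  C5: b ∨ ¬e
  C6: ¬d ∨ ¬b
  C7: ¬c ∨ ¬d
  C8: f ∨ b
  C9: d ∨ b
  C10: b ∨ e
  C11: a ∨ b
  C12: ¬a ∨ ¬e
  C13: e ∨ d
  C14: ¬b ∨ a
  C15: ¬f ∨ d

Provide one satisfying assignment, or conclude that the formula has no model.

UNSATISFIABLE

Case d = False:
(¬c) alone gives c = False.
(b) alone gives b = True.
(¬e) alone gives e = False.
But (e) is also a unit clause — contradiction.
So d must be the other value — set d = True.
(b) alone gives b = True.
But (¬b) is also a unit clause — contradiction.
Both values of d lead to a conflict.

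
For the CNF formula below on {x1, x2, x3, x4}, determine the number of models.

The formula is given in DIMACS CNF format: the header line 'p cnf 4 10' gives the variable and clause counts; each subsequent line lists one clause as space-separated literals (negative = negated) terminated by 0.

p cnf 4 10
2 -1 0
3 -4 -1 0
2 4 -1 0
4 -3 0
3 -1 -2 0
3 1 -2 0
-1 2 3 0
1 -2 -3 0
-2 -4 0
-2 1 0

There are 2^4 = 16 truth assignments over (x1, x2, x3, x4).
Check each against the 10 clauses (columns in the order x1, x2, x3, x4):
  F F F F  ✓ satisfies all
  F F F T  ✓ satisfies all
  F F T F  ✗ fails (x4 ∨ ¬x3)
  F F T T  ✓ satisfies all
  F T F F  ✗ fails (x3 ∨ x1 ∨ ¬x2)
  F T F T  ✗ fails (x3 ∨ x1 ∨ ¬x2)
  F T T F  ✗ fails (x4 ∨ ¬x3)
  F T T T  ✗ fails (x1 ∨ ¬x2 ∨ ¬x3)
  T F F F  ✗ fails (x2 ∨ ¬x1)
  T F F T  ✗ fails (x2 ∨ ¬x1)
  T F T F  ✗ fails (x2 ∨ ¬x1)
  T F T T  ✗ fails (x2 ∨ ¬x1)
  T T F F  ✗ fails (x3 ∨ ¬x1 ∨ ¬x2)
  T T F T  ✗ fails (x3 ∨ ¬x4 ∨ ¬x1)
  T T T F  ✗ fails (x4 ∨ ¬x3)
  T T T T  ✗ fails (¬x2 ∨ ¬x4)
3 of the 16 rows are models.

3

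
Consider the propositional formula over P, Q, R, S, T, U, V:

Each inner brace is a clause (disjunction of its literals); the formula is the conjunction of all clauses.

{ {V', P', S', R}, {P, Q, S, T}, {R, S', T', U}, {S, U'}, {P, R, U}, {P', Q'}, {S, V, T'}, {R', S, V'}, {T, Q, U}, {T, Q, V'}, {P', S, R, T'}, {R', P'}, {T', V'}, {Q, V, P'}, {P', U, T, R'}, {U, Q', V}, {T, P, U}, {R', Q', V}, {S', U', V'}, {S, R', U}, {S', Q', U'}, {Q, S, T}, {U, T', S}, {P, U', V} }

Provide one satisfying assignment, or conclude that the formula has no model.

P: 0,  Q: 0,  R: 1,  S: 1,  T: 1,  U: 0,  V: 0

Try S = 1.
Try P = 0.
Try R = 1.
Try T = 1.
(V') alone gives V = 0.
(Q') alone gives Q = 0.
(U') alone gives U = 0.
All clauses are satisfied.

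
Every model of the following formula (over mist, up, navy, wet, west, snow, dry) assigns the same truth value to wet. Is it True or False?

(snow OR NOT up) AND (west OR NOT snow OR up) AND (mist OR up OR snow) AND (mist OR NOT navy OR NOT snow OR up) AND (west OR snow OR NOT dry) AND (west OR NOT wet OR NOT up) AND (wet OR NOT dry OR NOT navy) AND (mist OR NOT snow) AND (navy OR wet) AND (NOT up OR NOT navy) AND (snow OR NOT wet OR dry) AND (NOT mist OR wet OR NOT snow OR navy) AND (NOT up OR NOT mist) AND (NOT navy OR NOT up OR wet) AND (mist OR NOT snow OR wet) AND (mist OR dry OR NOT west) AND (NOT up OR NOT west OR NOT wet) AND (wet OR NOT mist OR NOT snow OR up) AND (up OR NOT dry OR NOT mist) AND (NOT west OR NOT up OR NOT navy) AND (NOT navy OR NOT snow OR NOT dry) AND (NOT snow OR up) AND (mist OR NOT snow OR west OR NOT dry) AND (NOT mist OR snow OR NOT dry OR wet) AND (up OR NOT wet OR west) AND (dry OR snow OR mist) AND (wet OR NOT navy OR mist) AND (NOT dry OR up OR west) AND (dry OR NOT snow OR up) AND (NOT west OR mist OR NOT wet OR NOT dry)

Suppose wet = true.
Try snow = true.
Unit clause (mist) forces mist = true.
Unit clause (NOT up) forces up = false.
Now (up) is unsatisfied and unit — conflict.
Backtrack on snow: now try snow = false.
Unit clause (NOT up) forces up = false.
Unit clause (mist) forces mist = true.
Unit clause (dry) forces dry = true.
Now (NOT dry) is unsatisfied and unit — conflict.
Both values of snow lead to a conflict.
So every satisfying assignment has wet = False.

False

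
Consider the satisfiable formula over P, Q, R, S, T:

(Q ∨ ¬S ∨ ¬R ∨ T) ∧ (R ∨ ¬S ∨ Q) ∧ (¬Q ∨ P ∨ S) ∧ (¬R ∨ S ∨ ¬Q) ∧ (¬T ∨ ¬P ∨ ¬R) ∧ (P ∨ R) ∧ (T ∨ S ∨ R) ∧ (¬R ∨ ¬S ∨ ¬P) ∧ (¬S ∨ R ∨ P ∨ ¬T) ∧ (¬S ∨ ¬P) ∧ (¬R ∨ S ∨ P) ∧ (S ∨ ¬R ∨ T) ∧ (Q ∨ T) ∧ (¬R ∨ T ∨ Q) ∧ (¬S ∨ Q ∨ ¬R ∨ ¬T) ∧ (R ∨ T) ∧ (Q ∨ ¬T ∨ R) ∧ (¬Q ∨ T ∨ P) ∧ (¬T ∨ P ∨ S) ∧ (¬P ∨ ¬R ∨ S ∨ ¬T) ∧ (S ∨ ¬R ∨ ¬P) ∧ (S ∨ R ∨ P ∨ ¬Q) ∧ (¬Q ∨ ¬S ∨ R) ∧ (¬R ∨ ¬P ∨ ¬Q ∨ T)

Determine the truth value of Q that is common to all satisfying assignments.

True

Suppose Q = False.
(T) alone gives T = True.
(R) alone gives R = True.
(¬P) alone gives P = False.
(S) alone gives S = True.
But (¬S) is also a unit clause — contradiction.
So every satisfying assignment has Q = True.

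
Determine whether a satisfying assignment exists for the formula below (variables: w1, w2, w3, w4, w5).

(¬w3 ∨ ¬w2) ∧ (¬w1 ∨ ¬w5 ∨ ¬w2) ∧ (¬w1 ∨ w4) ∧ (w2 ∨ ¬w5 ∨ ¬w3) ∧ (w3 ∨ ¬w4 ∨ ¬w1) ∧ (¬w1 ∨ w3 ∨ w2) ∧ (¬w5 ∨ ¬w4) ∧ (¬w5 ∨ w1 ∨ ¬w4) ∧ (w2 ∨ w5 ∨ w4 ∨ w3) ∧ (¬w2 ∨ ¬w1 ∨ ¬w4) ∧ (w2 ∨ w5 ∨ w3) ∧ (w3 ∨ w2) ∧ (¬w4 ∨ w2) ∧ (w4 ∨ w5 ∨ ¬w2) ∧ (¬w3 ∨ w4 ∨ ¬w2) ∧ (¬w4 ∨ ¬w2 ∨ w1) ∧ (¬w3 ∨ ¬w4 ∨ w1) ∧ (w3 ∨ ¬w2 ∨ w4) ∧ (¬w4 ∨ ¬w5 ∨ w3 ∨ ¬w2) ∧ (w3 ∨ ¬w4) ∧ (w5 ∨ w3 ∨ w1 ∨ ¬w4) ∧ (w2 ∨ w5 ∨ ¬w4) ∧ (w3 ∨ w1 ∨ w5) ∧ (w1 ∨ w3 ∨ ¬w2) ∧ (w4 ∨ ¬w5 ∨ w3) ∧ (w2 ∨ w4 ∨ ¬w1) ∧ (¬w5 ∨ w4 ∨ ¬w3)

Satisfiable

Branch on w3: set w3 = True.
The clause (¬w2) is unit, so w2 = False.
The clause (¬w5) is unit, so w5 = False.
The clause (¬w4) is unit, so w4 = False.
The clause (¬w1) is unit, so w1 = False.
All clauses are satisfied.
A satisfying assignment: w1=False,  w2=False,  w3=True,  w4=False,  w5=False.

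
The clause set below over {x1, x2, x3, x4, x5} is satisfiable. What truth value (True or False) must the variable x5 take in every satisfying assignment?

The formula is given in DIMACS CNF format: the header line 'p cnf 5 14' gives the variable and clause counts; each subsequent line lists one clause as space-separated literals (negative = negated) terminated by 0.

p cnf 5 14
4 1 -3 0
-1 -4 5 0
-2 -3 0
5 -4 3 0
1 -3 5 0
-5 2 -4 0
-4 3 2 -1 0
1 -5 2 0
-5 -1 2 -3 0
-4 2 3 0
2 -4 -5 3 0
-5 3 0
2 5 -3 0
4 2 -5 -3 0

False

Suppose x5 = True.
The clause (x3) is unit, so x3 = True.
The clause (¬x2) is unit, so x2 = False.
The clause (¬x4) is unit, so x4 = False.
Now (x4) is unsatisfied and unit — conflict.
So every satisfying assignment has x5 = False.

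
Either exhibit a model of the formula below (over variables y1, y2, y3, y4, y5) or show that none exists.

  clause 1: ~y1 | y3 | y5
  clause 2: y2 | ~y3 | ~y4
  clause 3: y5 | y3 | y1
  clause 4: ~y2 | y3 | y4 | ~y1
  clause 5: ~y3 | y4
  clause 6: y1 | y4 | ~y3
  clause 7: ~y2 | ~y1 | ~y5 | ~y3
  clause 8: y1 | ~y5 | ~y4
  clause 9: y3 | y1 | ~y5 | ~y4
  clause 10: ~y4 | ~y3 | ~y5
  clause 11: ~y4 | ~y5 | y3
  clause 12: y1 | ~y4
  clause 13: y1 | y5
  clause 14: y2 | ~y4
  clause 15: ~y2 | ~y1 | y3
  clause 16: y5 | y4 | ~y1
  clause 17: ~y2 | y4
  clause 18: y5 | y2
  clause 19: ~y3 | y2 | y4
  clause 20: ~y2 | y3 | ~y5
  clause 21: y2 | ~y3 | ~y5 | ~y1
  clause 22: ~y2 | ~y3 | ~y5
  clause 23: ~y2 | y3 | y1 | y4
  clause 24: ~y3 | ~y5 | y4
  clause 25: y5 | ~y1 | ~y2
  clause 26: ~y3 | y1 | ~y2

Case y3 = 0:
Case y1 = 1:
The clause (y5) is unit, so y5 = 1.
The clause (~y4) is unit, so y4 = 0.
The clause (~y2) is unit, so y2 = 0.
All clauses are satisfied.

y1: 1; y2: 0; y3: 0; y4: 0; y5: 1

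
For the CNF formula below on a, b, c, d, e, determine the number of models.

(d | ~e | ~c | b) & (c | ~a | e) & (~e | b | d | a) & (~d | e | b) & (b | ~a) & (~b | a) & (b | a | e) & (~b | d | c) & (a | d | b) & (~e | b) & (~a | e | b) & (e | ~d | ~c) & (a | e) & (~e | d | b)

There are 2^5 = 32 truth assignments over (a, b, c, d, e).
Split on b. With b = 1, the clauses containing b are satisfied and ~b drops from the rest; 4 of the 2^4 = 16 assignments to the other variables satisfy what remains.
With b = 0, by the same count on the reduced clause set, 0 assignments work.
Total: 4 + 0 = 4.

4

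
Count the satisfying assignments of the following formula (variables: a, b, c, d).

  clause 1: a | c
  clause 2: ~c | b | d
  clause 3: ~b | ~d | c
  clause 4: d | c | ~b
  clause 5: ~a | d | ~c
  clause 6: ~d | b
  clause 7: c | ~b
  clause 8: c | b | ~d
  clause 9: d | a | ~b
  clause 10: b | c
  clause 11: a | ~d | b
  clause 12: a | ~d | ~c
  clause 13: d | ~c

There are 2^4 = 16 truth assignments over (a, b, c, d).
Check each against the 13 clauses (columns in the order a, b, c, d):
  F F F F  ✗ fails (a | c)
  F F F T  ✗ fails (a | c)
  F F T F  ✗ fails (~c | b | d)
  F F T T  ✗ fails (~d | b)
  F T F F  ✗ fails (a | c)
  F T F T  ✗ fails (a | c)
  F T T F  ✗ fails (d | a | ~b)
  F T T T  ✗ fails (a | ~d | ~c)
  T F F F  ✗ fails (b | c)
  T F F T  ✗ fails (~d | b)
  T F T F  ✗ fails (~c | b | d)
  T F T T  ✗ fails (~d | b)
  T T F F  ✗ fails (d | c | ~b)
  T T F T  ✗ fails (~b | ~d | c)
  T T T F  ✗ fails (~a | d | ~c)
  T T T T  ✓ satisfies all
1 of the 16 rows is a model.

1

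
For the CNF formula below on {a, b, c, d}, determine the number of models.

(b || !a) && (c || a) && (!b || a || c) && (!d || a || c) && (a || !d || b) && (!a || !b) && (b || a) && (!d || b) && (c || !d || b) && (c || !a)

2

There are 2^4 = 16 truth assignments over (a, b, c, d).
Check each against the 10 clauses (columns in the order a, b, c, d):
  F F F F  ✗ fails (c || a)
  F F F T  ✗ fails (c || a)
  F F T F  ✗ fails (b || a)
  F F T T  ✗ fails (a || !d || b)
  F T F F  ✗ fails (c || a)
  F T F T  ✗ fails (c || a)
  F T T F  ✓ satisfies all
  F T T T  ✓ satisfies all
  T F F F  ✗ fails (b || !a)
  T F F T  ✗ fails (b || !a)
  T F T F  ✗ fails (b || !a)
  T F T T  ✗ fails (b || !a)
  T T F F  ✗ fails (!a || !b)
  T T F T  ✗ fails (!a || !b)
  T T T F  ✗ fails (!a || !b)
  T T T T  ✗ fails (!a || !b)
2 of the 16 rows are models.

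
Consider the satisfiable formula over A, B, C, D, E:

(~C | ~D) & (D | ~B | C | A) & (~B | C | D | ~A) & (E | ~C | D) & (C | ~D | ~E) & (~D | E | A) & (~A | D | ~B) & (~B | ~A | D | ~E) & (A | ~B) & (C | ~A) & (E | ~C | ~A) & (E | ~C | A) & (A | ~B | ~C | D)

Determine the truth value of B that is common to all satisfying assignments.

False

Suppose B = 1.
(A) alone gives A = 1.
(D) alone gives D = 1.
(~C) alone gives C = 0.
Now (C) is unsatisfied and unit — conflict.
So every satisfying assignment has B = False.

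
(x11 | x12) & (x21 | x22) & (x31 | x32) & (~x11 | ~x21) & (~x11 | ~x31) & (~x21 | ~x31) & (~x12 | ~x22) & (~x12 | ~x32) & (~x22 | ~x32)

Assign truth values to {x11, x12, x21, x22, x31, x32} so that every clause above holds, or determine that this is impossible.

Try x11 = 1.
(~x21) alone gives x21 = 0.
(x22) alone gives x22 = 1.
(~x31) alone gives x31 = 0.
(x32) alone gives x32 = 1.
That conflicts with the unit clause (~x32).
So x11 must be the other value — set x11 = 0.
(x12) alone gives x12 = 1.
(~x22) alone gives x22 = 0.
(x21) alone gives x21 = 1.
(~x31) alone gives x31 = 0.
(x32) alone gives x32 = 1.
That conflicts with the unit clause (~x32).
Both values of x11 lead to a conflict.

UNSATISFIABLE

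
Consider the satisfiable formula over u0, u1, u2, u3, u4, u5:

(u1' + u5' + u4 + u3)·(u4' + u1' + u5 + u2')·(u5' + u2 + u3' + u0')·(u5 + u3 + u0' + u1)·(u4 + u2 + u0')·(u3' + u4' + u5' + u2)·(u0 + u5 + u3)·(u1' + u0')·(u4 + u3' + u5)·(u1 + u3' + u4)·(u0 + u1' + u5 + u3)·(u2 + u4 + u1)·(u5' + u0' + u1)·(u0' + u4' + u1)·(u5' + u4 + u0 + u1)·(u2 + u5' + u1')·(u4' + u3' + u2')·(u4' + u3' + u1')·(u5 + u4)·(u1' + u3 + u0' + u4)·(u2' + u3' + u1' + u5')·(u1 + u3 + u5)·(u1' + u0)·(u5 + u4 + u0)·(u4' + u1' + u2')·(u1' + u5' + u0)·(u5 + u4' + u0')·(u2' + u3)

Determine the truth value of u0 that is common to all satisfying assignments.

False

Suppose u0 = 1.
Unit clause (u1') forces u1 = 0.
Unit clause (u5') forces u5 = 0.
Unit clause (u3) forces u3 = 1.
Unit clause (u4) forces u4 = 1.
That conflicts with the unit clause (u4').
So every satisfying assignment has u0 = False.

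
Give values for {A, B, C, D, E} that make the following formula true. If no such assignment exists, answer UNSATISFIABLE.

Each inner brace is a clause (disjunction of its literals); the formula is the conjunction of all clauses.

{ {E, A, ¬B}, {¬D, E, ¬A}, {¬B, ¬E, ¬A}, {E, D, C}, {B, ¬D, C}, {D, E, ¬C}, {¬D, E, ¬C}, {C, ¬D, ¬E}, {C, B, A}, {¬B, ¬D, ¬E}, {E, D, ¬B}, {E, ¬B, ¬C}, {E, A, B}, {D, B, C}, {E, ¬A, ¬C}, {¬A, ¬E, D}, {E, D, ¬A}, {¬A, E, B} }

A=False, B=False, C=True, D=False, E=True

Branch on E: set E = True.
Branch on B: set B = False.
Branch on D: set D = False.
(C) alone gives C = True.
(¬A) alone gives A = False.
All clauses are satisfied.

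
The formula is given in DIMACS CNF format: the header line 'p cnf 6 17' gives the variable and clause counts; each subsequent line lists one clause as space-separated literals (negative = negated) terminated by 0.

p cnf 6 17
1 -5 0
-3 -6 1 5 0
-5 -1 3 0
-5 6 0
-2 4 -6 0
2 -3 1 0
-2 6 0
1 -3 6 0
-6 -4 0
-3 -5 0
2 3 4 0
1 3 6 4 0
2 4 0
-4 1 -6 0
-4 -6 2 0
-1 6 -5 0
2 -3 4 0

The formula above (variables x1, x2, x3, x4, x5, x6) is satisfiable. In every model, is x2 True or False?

Suppose x2 = True.
Unit clause (x6) forces x6 = True.
Unit clause (x4) forces x4 = True.
That conflicts with the unit clause (¬x4).
So every satisfying assignment has x2 = False.

False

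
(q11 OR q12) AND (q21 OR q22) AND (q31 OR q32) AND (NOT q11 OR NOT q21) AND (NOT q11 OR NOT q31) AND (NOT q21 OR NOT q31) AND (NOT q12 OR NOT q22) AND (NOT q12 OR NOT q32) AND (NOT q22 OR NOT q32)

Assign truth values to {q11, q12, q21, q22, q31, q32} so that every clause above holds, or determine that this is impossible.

Suppose q11 = true.
From the singleton clause (NOT q21), q21 = false.
From the singleton clause (q22), q22 = true.
From the singleton clause (NOT q31), q31 = false.
From the singleton clause (q32), q32 = true.
But (NOT q32) is also a unit clause — contradiction.
Backtrack on q11: now try q11 = false.
From the singleton clause (q12), q12 = true.
From the singleton clause (NOT q22), q22 = false.
From the singleton clause (q21), q21 = true.
From the singleton clause (NOT q31), q31 = false.
From the singleton clause (q32), q32 = true.
But (NOT q32) is also a unit clause — contradiction.
Neither q11 = true nor q11 = false works.

UNSATISFIABLE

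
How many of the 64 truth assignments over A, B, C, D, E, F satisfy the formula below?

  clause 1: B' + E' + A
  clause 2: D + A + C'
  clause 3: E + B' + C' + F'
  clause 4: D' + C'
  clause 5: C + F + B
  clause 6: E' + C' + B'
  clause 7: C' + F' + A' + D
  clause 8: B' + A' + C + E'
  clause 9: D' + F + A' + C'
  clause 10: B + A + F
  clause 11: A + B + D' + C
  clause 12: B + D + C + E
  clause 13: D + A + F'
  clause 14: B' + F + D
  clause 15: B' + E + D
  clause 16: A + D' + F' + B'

There are 2^6 = 64 truth assignments over (A, B, C, D, E, F).
Split on F. With F = 1, the clauses containing F are satisfied and F' drops from the rest; 4 of the 2^5 = 32 assignments to the other variables satisfy what remains.
With F = 0, by the same count on the reduced clause set, 4 assignments work.
Total: 4 + 4 = 8.

8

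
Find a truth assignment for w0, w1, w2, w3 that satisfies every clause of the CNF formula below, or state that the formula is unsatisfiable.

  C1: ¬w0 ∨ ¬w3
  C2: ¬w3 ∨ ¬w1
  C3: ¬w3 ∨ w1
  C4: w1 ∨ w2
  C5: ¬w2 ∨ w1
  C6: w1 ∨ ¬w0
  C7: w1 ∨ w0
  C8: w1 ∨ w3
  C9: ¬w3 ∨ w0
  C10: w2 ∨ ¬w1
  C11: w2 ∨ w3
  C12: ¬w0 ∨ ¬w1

w0 ↦ False; w1 ↦ True; w2 ↦ True; w3 ↦ False

Branch on w0: set w0 = False.
The clause (w1) is unit, so w1 = True.
The clause (¬w3) is unit, so w3 = False.
The clause (w2) is unit, so w2 = True.
This assignment satisfies each clause.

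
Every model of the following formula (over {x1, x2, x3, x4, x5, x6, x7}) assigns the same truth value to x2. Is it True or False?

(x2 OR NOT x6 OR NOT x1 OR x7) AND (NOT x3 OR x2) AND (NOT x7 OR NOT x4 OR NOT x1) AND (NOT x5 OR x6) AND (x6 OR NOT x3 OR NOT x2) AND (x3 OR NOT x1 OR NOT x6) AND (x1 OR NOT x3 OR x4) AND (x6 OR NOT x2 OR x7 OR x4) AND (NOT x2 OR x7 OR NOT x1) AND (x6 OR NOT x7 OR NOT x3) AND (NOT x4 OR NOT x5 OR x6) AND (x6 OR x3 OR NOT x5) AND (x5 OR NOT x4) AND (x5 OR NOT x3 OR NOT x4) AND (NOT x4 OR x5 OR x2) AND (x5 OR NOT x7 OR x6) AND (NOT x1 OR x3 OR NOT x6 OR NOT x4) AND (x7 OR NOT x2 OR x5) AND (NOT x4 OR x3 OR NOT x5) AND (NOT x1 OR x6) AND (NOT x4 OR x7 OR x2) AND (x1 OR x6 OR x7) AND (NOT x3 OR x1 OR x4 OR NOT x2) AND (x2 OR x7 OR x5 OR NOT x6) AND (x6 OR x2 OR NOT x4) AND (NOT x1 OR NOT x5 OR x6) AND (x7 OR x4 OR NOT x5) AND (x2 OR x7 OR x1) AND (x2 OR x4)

True

Suppose x2 = false.
(NOT x3) alone gives x3 = false.
(x4) alone gives x4 = true.
(x5) alone gives x5 = true.
That conflicts with the unit clause (NOT x5).
So every satisfying assignment has x2 = True.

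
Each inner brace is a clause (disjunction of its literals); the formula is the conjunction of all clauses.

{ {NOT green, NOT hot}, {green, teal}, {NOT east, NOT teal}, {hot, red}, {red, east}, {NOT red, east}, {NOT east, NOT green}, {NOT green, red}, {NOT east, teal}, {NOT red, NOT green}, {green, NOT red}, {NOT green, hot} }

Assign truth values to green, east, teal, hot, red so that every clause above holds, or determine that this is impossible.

UNSATISFIABLE

Branch on green: set green = false.
From the singleton clause (teal), teal = true.
From the singleton clause (NOT east), east = false.
From the singleton clause (red), red = true.
Now (NOT red) is unsatisfied and unit — conflict.
Backtrack on green: now try green = true.
From the singleton clause (NOT hot), hot = false.
Now (hot) is unsatisfied and unit — conflict.
Neither green = true nor green = false works.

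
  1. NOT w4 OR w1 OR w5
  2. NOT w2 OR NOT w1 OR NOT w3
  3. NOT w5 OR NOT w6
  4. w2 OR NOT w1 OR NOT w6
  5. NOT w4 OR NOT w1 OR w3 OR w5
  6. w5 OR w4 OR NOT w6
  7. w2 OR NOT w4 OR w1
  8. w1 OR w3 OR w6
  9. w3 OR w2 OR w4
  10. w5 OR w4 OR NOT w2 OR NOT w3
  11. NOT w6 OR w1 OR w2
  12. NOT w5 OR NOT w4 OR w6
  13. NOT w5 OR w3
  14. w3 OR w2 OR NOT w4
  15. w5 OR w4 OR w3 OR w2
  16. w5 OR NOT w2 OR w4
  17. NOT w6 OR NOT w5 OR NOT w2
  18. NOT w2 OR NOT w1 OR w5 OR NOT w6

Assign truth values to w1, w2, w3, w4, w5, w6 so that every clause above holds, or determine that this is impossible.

Branch on w5: set w5 = false.
Branch on w4: set w4 = false.
Unit clause (NOT w6) forces w6 = false.
Unit clause (NOT w2) forces w2 = false.
Unit clause (w3) forces w3 = true.
No clause remains; w1 is free.

w1 ↦ true, w2 ↦ false, w3 ↦ true, w4 ↦ false, w5 ↦ false, w6 ↦ false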